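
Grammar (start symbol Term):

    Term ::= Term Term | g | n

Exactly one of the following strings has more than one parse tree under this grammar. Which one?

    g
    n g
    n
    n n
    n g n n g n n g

g: 1 tree
n g: 1 tree
n: 1 tree
n n: 1 tree
n g n n g n n g: 429 trees

n g n n g n n g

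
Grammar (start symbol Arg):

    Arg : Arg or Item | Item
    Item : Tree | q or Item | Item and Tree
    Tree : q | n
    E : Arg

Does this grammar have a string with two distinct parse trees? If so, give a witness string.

Witness: q or n

Derivation 1: Arg ⇒ Arg or Item ⇒ Item or Item ⇒ Tree or Item ⇒ q or Item ⇒ q or Tree ⇒ q or n
Derivation 2: Arg ⇒ Item ⇒ q or Item ⇒ q or Tree ⇒ q or n

Two distinct leftmost derivations for the same string.

Ambiguous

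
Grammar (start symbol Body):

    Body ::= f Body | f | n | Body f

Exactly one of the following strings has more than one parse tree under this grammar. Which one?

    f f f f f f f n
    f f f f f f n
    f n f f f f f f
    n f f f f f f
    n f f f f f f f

f f f f f f f n: 1 tree
f f f f f f n: 1 tree
f n f f f f f f: 7 trees
n f f f f f f: 1 tree
n f f f f f f f: 1 tree

f n f f f f f f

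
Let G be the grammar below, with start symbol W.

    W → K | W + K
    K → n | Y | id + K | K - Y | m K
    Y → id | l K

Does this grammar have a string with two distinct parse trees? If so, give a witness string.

Ambiguous

Witness: id + id

Derivation 1: W ⇒ K ⇒ id + K ⇒ id + Y ⇒ id + id
Derivation 2: W ⇒ W + K ⇒ K + K ⇒ Y + K ⇒ id + K ⇒ id + Y ⇒ id + id

Two distinct leftmost derivations for the same string.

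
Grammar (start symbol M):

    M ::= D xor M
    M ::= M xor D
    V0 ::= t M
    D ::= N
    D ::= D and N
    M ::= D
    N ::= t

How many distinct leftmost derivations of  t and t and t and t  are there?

1

Parse trees for t and t and t and t:
  [M [D [D [D [D [N t]] and [N t]] and [N t]] and [N t]]]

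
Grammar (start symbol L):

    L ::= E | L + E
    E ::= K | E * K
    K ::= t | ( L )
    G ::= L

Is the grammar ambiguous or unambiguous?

Only L, E, K are reachable from L; ignoring the rest: This is a standard precedence ladder (L over E over K), with each level left-recursive on its own operator ('+' at L, '*' at E). That structure is LR(1), hence unambiguous.

Unambiguous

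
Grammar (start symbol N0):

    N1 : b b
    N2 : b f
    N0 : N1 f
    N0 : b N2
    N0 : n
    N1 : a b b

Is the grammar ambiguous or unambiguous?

Ambiguous

Witness: b b f

Derivation 1: N0 ⇒ N1 f ⇒ b b f
Derivation 2: N0 ⇒ b N2 ⇒ b b f

Two distinct leftmost derivations for the same string.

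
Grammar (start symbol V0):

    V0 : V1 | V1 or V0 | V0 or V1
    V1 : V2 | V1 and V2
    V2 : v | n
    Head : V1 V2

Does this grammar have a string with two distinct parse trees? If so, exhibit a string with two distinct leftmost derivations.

Witness: n or n

Derivation 1: V0 ⇒ V1 or V0 ⇒ V2 or V0 ⇒ n or V0 ⇒ n or V1 ⇒ n or V2 ⇒ n or n
Derivation 2: V0 ⇒ V0 or V1 ⇒ V1 or V1 ⇒ V2 or V1 ⇒ n or V1 ⇒ n or V2 ⇒ n or n

Two distinct leftmost derivations for the same string.

Ambiguous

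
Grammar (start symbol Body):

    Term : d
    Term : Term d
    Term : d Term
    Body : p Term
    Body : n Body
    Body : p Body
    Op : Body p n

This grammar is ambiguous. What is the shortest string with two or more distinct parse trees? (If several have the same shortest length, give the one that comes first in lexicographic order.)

length 2: no string has ≥2 trees
length 3: p d d has 2 parse trees

Two derivations of p d d:
  Body ⇒ p Term ⇒ p Term d ⇒ p d d
  Body ⇒ p Term ⇒ p d Term ⇒ p d d

p d d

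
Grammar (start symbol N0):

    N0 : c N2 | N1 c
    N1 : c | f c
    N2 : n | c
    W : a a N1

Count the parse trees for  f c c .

1

Parse trees for f c c:
  [N0 [N1 f c] c]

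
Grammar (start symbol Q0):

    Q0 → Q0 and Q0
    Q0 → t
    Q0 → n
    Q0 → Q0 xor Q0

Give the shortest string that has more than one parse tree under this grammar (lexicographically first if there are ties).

n and n and n

length 1: no string has ≥2 trees
length 3: no string has ≥2 trees
length 5: n and n and n has 2 parse trees

Two derivations of n and n and n:
  Q0 ⇒ Q0 and Q0 ⇒ Q0 and Q0 and Q0 ⇒ n and Q0 and Q0 ⇒ n and n and Q0 ⇒ n and n and n
  Q0 ⇒ Q0 and Q0 ⇒ n and Q0 ⇒ n and Q0 and Q0 ⇒ n and n and Q0 ⇒ n and n and n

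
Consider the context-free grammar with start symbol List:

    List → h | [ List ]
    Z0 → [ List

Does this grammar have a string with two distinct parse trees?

Unambiguous

Only List is reachable from List; ignoring the rest: L(List) is { openⁿ atom closeⁿ : n ≥ 0 }. The bracket depth fixes n, and the derivation is forced at every step.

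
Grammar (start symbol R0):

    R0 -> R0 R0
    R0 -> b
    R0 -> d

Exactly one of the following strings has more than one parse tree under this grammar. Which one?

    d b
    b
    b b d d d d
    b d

b b d d d d

d b: 1 tree
b: 1 tree
b b d d d d: 42 trees
b d: 1 tree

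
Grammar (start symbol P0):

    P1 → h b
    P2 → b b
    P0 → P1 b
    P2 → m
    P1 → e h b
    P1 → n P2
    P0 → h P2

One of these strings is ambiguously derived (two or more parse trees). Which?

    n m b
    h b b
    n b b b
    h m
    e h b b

n m b: 1 tree
h b b: 2 trees
n b b b: 1 tree
h m: 1 tree
e h b b: 1 tree

h b b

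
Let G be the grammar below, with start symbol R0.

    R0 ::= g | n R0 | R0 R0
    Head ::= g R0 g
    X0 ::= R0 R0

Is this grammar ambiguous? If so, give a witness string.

Witness: g g g

Derivation 1: R0 ⇒ R0 R0 ⇒ g R0 ⇒ g R0 R0 ⇒ g g R0 ⇒ g g g
Derivation 2: R0 ⇒ R0 R0 ⇒ R0 R0 R0 ⇒ g R0 R0 ⇒ g g R0 ⇒ g g g

Two distinct leftmost derivations for the same string.

Ambiguous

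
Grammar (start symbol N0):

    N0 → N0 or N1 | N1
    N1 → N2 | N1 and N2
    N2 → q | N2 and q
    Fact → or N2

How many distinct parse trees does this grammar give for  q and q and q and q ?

Parse trees for q and q and q and q:
  [N0 [N1 [N2 [N2 [N2 [N2 q] and q] and q] and q]]]
  [N0 [N1 [N1 [N2 q]] and [N2 [N2 [N2 q] and q] and q]]]
  [N0 [N1 [N1 [N2 [N2 q] and q]] and [N2 [N2 q] and q]]]
  [N0 [N1 [N1 [N1 [N2 q]] and [N2 q]] and [N2 [N2 q] and q]]]
  [N0 [N1 [N1 [N2 [N2 [N2 q] and q] and q]] and [N2 q]]]
  [N0 [N1 [N1 [N1 [N2 q]] and [N2 [N2 q] and q]] and [N2 q]]]
  [N0 [N1 [N1 [N1 [N2 [N2 q] and q]] and [N2 q]] and [N2 q]]]
  [N0 [N1 [N1 [N1 [N1 [N2 q]] and [N2 q]] and [N2 q]] and [N2 q]]]

8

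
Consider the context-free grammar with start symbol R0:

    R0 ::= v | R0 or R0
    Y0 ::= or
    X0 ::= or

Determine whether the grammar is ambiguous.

Ambiguous

Witness: v or v or v

Derivation 1: R0 ⇒ R0 or R0 ⇒ v or R0 ⇒ v or R0 or R0 ⇒ v or v or R0 ⇒ v or v or v
Derivation 2: R0 ⇒ R0 or R0 ⇒ R0 or R0 or R0 ⇒ v or R0 or R0 ⇒ v or v or R0 ⇒ v or v or v

Two distinct leftmost derivations for the same string.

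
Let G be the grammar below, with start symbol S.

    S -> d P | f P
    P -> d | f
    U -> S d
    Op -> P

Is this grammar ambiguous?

Unambiguous

(U, Op are unreachable from S, so their rules don't affect L(S).) Each reachable nonterminal has at most one production per leading terminal, and all productions are right-linear; the derivation is determined token-by-token.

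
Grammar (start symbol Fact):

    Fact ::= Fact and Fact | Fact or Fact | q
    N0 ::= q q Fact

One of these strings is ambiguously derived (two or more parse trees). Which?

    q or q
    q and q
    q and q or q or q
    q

q and q or q or q

q or q: 1 tree
q and q: 1 tree
q and q or q or q: 5 trees
q: 1 tree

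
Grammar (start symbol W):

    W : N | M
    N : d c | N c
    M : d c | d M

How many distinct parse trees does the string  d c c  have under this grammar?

Parse trees for d c c:
  [W [N [N d c] c]]

1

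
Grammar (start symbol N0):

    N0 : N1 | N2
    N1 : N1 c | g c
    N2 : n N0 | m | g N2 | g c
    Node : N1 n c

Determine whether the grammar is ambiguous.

Witness: g c

Derivation 1: N0 ⇒ N1 ⇒ g c
Derivation 2: N0 ⇒ N2 ⇒ g c

Two distinct leftmost derivations for the same string.

Ambiguous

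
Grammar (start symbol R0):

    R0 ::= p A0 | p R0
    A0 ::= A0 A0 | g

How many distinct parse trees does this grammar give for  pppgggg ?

Parse trees for pppgggg:
  [R0 p [R0 p [R0 p [A0 [A0 g] [A0 [A0 g] [A0 [A0 g] [A0 g]]]]]]]
  [R0 p [R0 p [R0 p [A0 [A0 g] [A0 [A0 [A0 g] [A0 g]] [A0 g]]]]]]
  [R0 p [R0 p [R0 p [A0 [A0 [A0 g] [A0 g]] [A0 [A0 g] [A0 g]]]]]]
  [R0 p [R0 p [R0 p [A0 [A0 [A0 g] [A0 [A0 g] [A0 g]]] [A0 g]]]]]
  [R0 p [R0 p [R0 p [A0 [A0 [A0 [A0 g] [A0 g]] [A0 g]] [A0 g]]]]]

5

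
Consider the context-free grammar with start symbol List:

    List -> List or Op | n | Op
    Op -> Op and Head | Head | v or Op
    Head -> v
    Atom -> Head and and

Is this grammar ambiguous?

Ambiguous

Witness: v or v

Derivation 1: List ⇒ List or Op ⇒ Op or Op ⇒ Head or Op ⇒ v or Op ⇒ v or Head ⇒ v or v
Derivation 2: List ⇒ Op ⇒ v or Op ⇒ v or Head ⇒ v or v

Two distinct leftmost derivations for the same string.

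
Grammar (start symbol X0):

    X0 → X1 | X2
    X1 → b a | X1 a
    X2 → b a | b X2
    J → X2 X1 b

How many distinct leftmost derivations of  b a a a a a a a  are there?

1

Parse trees for b a a a a a a a:
  [X0 [X1 [X1 [X1 [X1 [X1 [X1 [X1 b a] a] a] a] a] a] a]]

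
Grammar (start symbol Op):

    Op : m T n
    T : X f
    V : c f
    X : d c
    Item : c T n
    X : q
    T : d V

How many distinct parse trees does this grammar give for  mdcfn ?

Parse trees for mdcfn:
  [Op m [T [X d c] f] n]
  [Op m [T d [V c f]] n]

2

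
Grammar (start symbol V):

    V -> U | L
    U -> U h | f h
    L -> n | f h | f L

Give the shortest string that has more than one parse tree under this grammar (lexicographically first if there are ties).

length 1: no string has ≥2 trees
length 2: f h has 2 parse trees

Two derivations of f h:
  V ⇒ U ⇒ f h
  V ⇒ L ⇒ f h

f h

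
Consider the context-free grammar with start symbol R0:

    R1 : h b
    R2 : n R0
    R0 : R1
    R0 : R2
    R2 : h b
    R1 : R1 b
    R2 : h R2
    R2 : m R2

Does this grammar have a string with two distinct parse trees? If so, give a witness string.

Witness: h b

Derivation 1: R0 ⇒ R1 ⇒ h b
Derivation 2: R0 ⇒ R2 ⇒ h b

Two distinct leftmost derivations for the same string.

Ambiguous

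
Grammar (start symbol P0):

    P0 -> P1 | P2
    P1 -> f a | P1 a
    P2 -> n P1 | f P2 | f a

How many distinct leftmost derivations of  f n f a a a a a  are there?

1

Parse trees for f n f a a a a a:
  [P0 [P2 f [P2 n [P1 [P1 [P1 [P1 [P1 f a] a] a] a] a]]]]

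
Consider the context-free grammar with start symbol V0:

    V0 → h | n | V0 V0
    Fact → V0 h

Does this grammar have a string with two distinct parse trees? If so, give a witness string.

Ambiguous

Witness: h h h

Derivation 1: V0 ⇒ V0 V0 ⇒ h V0 ⇒ h V0 V0 ⇒ h h V0 ⇒ h h h
Derivation 2: V0 ⇒ V0 V0 ⇒ V0 V0 V0 ⇒ h V0 V0 ⇒ h h V0 ⇒ h h h

Two distinct leftmost derivations for the same string.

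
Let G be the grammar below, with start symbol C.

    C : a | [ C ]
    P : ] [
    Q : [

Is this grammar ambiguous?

(P, Q are unreachable from C, so their rules don't affect L(C).) Each string is a nest of matched brackets around a single atom. An opening bracket forces the recursive rule; an atom forces the base rule.

Unambiguous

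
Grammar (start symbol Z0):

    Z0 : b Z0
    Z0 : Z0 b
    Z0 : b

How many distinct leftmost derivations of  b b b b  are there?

8

Parse trees for b b b b:
  [Z0 b [Z0 b [Z0 b [Z0 b]]]]
  [Z0 b [Z0 b [Z0 [Z0 b] b]]]
  [Z0 b [Z0 [Z0 b [Z0 b]] b]]
  [Z0 b [Z0 [Z0 [Z0 b] b] b]]
  [Z0 [Z0 b [Z0 b [Z0 b]]] b]
  [Z0 [Z0 b [Z0 [Z0 b] b]] b]
  [Z0 [Z0 [Z0 b [Z0 b]] b] b]
  [Z0 [Z0 [Z0 [Z0 b] b] b] b]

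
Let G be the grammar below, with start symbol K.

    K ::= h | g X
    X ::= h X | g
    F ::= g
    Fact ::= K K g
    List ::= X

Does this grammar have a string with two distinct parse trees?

(F, Fact, List are unreachable from K, so their rules don't affect L(K).) Restricted to the reachable nonterminals, every rule has the form A → t or A → t B, and no two rules for the same A share a first terminal. The grammar encodes a DFA — one run per string.

Unambiguous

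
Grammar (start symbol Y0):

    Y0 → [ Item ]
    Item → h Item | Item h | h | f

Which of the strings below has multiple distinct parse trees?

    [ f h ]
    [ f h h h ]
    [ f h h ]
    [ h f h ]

[ f h ]: 1 tree
[ f h h h ]: 1 tree
[ f h h ]: 1 tree
[ h f h ]: 2 trees

[ h f h ]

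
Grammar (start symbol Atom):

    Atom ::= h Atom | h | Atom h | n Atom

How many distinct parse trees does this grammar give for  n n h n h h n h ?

1

Parse trees for n n h n h h n h:
  [Atom n [Atom n [Atom h [Atom n [Atom h [Atom h [Atom n [Atom h]]]]]]]]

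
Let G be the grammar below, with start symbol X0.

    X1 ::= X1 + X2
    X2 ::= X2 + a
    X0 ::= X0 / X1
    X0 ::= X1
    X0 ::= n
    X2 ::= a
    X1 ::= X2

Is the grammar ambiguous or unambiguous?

Witness: a + a

Derivation 1: X0 ⇒ X1 ⇒ X1 + X2 ⇒ X2 + X2 ⇒ a + X2 ⇒ a + a
Derivation 2: X0 ⇒ X1 ⇒ X2 ⇒ X2 + a ⇒ a + a

Two distinct leftmost derivations for the same string.

Ambiguous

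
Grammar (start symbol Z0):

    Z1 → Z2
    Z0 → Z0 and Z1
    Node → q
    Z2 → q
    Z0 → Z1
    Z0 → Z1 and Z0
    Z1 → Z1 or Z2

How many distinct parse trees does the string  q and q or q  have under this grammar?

2

Parse trees for q and q or q:
  [Z0 [Z0 [Z1 [Z2 q]]] and [Z1 [Z1 [Z2 q]] or [Z2 q]]]
  [Z0 [Z1 [Z2 q]] and [Z0 [Z1 [Z1 [Z2 q]] or [Z2 q]]]]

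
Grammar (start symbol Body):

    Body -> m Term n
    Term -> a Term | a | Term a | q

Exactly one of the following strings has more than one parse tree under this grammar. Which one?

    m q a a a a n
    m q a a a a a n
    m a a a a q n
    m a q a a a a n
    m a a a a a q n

m q a a a a n: 1 tree
m q a a a a a n: 1 tree
m a a a a q n: 1 tree
m a q a a a a n: 5 trees
m a a a a a q n: 1 tree

m a q a a a a n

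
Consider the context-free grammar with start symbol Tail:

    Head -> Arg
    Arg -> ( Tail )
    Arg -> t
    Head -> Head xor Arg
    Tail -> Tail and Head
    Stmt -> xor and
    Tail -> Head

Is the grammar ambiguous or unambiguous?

Only Tail, Head, Arg are reachable from Tail; ignoring the rest: The grammar is stratified — Tail handles 'and' (left-recursive), Head handles 'xor', Arg atoms. Each operator has a fixed associativity and precedence level, so every string has one parse.

Unambiguous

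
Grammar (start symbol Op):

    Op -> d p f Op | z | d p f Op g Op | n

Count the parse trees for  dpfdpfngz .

2

Parse trees for dpfdpfngz:
  [Op d p f [Op d p f [Op n] g [Op z]]]
  [Op d p f [Op d p f [Op n]] g [Op z]]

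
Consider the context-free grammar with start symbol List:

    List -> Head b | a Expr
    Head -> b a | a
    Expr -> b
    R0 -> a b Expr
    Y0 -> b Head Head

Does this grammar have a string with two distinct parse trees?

Ambiguous

Witness: a b

Derivation 1: List ⇒ Head b ⇒ a b
Derivation 2: List ⇒ a Expr ⇒ a b

Two distinct leftmost derivations for the same string.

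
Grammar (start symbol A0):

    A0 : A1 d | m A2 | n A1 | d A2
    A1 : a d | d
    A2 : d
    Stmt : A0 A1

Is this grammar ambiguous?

Witness: d d

Derivation 1: A0 ⇒ A1 d ⇒ d d
Derivation 2: A0 ⇒ d A2 ⇒ d d

Two distinct leftmost derivations for the same string.

Ambiguous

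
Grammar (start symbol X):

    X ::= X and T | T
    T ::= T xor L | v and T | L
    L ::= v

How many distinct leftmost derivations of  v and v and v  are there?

4

Parse trees for v and v and v:
  [X [X [T [L v]]] and [T v and [T [L v]]]]
  [X [X [X [T [L v]]] and [T [L v]]] and [T [L v]]]
  [X [X [T v and [T [L v]]]] and [T [L v]]]
  [X [T v and [T v and [T [L v]]]]]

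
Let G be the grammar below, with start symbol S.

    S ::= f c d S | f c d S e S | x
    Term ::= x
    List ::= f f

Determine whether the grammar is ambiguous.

Witness: f c d f c d x e x

Derivation 1: S ⇒ f c d S ⇒ f c d f c d S e S ⇒ f c d f c d x e S ⇒ f c d f c d x e x
Derivation 2: S ⇒ f c d S e S ⇒ f c d f c d S e S ⇒ f c d f c d x e S ⇒ f c d f c d x e x

Two distinct leftmost derivations for the same string.

Ambiguous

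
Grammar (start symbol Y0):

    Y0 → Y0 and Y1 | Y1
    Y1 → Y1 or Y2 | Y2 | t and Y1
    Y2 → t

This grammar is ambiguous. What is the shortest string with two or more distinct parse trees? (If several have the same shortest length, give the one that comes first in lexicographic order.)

t and t

length 1: no string has ≥2 trees
length 3: t and t has 2 parse trees

Two derivations of t and t:
  Y0 ⇒ Y0 and Y1 ⇒ Y1 and Y1 ⇒ Y2 and Y1 ⇒ t and Y1 ⇒ t and Y2 ⇒ t and t
  Y0 ⇒ Y1 ⇒ t and Y1 ⇒ t and Y2 ⇒ t and t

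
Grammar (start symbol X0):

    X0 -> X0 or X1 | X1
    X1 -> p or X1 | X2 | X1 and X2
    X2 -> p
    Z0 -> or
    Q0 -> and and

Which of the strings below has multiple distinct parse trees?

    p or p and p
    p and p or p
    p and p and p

p or p and p: 3 trees
p and p or p: 1 tree
p and p and p: 1 tree

p or p and p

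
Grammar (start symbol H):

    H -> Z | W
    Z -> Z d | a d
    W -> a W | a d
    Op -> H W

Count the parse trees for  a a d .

1

Parse trees for a a d:
  [H [W a [W a d]]]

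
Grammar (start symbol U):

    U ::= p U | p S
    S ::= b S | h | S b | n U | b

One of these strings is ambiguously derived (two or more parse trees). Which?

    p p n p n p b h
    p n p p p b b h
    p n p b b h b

p n p b b h b

p p n p n p b h: 1 tree
p n p p p b b h: 1 tree
p n p b b h b: 4 trees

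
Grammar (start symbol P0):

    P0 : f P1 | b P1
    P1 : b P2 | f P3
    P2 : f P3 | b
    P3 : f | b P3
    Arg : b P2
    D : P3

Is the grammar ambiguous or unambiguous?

Only P0, P1, P2, P3 are reachable from P0; ignoring the rest: Restricted to the reachable nonterminals, every rule has the form A → t or A → t B, and no two rules for the same A share a first terminal. The grammar encodes a DFA — one run per string.

Unambiguous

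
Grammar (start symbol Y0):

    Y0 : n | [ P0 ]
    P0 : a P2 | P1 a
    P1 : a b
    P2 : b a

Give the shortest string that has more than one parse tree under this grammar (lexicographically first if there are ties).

[ a b a ]

length 1: no string has ≥2 trees
length 5: [ a b a ] has 2 parse trees

Two derivations of [ a b a ]:
  Y0 ⇒ [ P0 ] ⇒ [ a P2 ] ⇒ [ a b a ]
  Y0 ⇒ [ P0 ] ⇒ [ P1 a ] ⇒ [ a b a ]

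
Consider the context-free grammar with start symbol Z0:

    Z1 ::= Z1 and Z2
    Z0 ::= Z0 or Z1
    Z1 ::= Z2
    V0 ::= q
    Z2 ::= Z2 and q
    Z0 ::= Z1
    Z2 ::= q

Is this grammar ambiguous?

Ambiguous

Witness: q and q

Derivation 1: Z0 ⇒ Z1 ⇒ Z1 and Z2 ⇒ Z2 and Z2 ⇒ q and Z2 ⇒ q and q
Derivation 2: Z0 ⇒ Z1 ⇒ Z2 ⇒ Z2 and q ⇒ q and q

Two distinct leftmost derivations for the same string.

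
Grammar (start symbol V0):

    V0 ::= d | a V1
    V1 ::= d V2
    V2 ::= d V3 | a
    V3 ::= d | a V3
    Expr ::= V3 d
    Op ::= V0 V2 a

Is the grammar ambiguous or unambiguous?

(Expr, Op are unreachable from V0, so their rules don't affect L(V0).) Restricted to the reachable nonterminals, every rule has the form A → t or A → t B, and no two rules for the same A share a first terminal. The grammar encodes a DFA — one run per string.

Unambiguous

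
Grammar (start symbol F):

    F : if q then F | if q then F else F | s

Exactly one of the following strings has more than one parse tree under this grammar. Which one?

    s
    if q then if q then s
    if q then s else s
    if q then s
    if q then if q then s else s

if q then if q then s else s

s: 1 tree
if q then if q then s: 1 tree
if q then s else s: 1 tree
if q then s: 1 tree
if q then if q then s else s: 2 trees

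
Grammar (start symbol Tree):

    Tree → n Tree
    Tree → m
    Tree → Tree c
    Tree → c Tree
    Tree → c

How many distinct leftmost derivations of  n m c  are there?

Parse trees for n m c:
  [Tree n [Tree [Tree m] c]]
  [Tree [Tree n [Tree m]] c]

2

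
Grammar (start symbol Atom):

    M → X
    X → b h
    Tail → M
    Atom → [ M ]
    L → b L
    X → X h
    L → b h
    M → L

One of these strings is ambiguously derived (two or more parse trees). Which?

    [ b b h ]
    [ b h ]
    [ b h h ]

[ b b h ]: 1 tree
[ b h ]: 2 trees
[ b h h ]: 1 tree

[ b h ]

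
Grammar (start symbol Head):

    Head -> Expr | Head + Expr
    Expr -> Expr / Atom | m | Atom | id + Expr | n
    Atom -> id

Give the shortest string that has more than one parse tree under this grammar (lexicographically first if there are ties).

id + id

length 1: no string has ≥2 trees
length 3: id + id has 2 parse trees

Two derivations of id + id:
  Head ⇒ Expr ⇒ id + Expr ⇒ id + Atom ⇒ id + id
  Head ⇒ Head + Expr ⇒ Expr + Expr ⇒ Atom + Expr ⇒ id + Expr ⇒ id + Atom ⇒ id + id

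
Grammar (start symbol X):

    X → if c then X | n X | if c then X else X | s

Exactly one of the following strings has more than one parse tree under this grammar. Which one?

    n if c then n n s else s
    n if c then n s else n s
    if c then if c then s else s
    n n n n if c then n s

n if c then n n s else s: 1 tree
n if c then n s else n s: 1 tree
if c then if c then s else s: 2 trees
n n n n if c then n s: 1 tree

if c then if c then s else s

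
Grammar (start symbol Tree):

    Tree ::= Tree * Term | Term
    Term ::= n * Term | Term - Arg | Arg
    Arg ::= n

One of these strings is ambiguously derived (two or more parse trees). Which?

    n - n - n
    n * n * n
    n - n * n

n * n * n

n - n - n: 1 tree
n * n * n: 4 trees
n - n * n: 1 tree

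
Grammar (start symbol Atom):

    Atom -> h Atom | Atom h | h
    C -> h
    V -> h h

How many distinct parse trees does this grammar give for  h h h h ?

Parse trees for h h h h:
  [Atom h [Atom h [Atom h [Atom h]]]]
  [Atom h [Atom h [Atom [Atom h] h]]]
  [Atom h [Atom [Atom h [Atom h]] h]]
  [Atom h [Atom [Atom [Atom h] h] h]]
  [Atom [Atom h [Atom h [Atom h]]] h]
  [Atom [Atom h [Atom [Atom h] h]] h]
  [Atom [Atom [Atom h [Atom h]] h] h]
  [Atom [Atom [Atom [Atom h] h] h] h]

8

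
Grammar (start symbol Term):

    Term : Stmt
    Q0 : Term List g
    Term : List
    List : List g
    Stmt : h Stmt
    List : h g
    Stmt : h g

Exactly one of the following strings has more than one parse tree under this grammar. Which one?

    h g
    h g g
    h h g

h g

h g: 2 trees
h g g: 1 tree
h h g: 1 tree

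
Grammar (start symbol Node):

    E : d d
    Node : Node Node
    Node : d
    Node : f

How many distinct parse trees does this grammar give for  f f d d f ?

14

Parse trees for f f d d f (showing first 6 of 14):
  [Node [Node f] [Node [Node f] [Node [Node d] [Node [Node d] [Node f]]]]]
  [Node [Node f] [Node [Node f] [Node [Node [Node d] [Node d]] [Node f]]]]
  [Node [Node f] [Node [Node [Node f] [Node d]] [Node [Node d] [Node f]]]]
  [Node [Node f] [Node [Node [Node f] [Node [Node d] [Node d]]] [Node f]]]
  [Node [Node f] [Node [Node [Node [Node f] [Node d]] [Node d]] [Node f]]]
  [Node [Node [Node f] [Node f]] [Node [Node d] [Node [Node d] [Node f]]]]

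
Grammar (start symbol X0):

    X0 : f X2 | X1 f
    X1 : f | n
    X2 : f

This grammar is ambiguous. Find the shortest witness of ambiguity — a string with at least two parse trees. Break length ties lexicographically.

f f

length 2: f f has 2 parse trees

Two derivations of f f:
  X0 ⇒ f X2 ⇒ f f
  X0 ⇒ X1 f ⇒ f f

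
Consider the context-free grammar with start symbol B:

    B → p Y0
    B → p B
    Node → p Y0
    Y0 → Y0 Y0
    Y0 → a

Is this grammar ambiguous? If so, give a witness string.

Ambiguous

Witness: p a a a

Derivation 1: B ⇒ p Y0 ⇒ p Y0 Y0 ⇒ p Y0 Y0 Y0 ⇒ p a Y0 Y0 ⇒ p a a Y0 ⇒ p a a a
Derivation 2: B ⇒ p Y0 ⇒ p Y0 Y0 ⇒ p a Y0 ⇒ p a Y0 Y0 ⇒ p a a Y0 ⇒ p a a a

Two distinct leftmost derivations for the same string.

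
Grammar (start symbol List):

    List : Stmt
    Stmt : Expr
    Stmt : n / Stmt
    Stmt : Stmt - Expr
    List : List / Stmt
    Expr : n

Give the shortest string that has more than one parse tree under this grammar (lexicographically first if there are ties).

n / n

length 1: no string has ≥2 trees
length 3: n / n has 2 parse trees

Two derivations of n / n:
  List ⇒ Stmt ⇒ n / Stmt ⇒ n / Expr ⇒ n / n
  List ⇒ List / Stmt ⇒ Stmt / Stmt ⇒ Expr / Stmt ⇒ n / Stmt ⇒ n / Expr ⇒ n / n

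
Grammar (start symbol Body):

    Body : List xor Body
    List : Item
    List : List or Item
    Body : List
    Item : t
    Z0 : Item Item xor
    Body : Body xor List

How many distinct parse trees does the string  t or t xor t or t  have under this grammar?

Parse trees for t or t xor t or t:
  [Body [List [List [Item t]] or [Item t]] xor [Body [List [List [Item t]] or [Item t]]]]
  [Body [Body [List [List [Item t]] or [Item t]]] xor [List [List [Item t]] or [Item t]]]

2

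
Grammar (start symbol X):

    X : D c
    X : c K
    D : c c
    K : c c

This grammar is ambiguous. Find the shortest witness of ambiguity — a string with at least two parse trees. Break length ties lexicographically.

length 3: c c c has 2 parse trees

Two derivations of c c c:
  X ⇒ D c ⇒ c c c
  X ⇒ c K ⇒ c c c

c c c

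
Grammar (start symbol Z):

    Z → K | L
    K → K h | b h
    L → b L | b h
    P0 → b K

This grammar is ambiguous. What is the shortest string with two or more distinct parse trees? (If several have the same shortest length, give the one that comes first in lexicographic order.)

length 2: b h has 2 parse trees

Two derivations of b h:
  Z ⇒ K ⇒ b h
  Z ⇒ L ⇒ b h

b h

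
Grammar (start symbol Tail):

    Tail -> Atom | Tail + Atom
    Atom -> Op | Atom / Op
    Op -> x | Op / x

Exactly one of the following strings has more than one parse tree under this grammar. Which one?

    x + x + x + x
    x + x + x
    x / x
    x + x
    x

x + x + x + x: 1 tree
x + x + x: 1 tree
x / x: 2 trees
x + x: 1 tree
x: 1 tree

x / x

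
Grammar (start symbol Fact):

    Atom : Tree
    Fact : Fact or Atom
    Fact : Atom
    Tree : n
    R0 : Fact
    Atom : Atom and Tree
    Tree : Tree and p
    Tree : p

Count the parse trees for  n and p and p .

Parse trees for n and p and p:
  [Fact [Atom [Tree [Tree [Tree n] and p] and p]]]
  [Fact [Atom [Atom [Tree n]] and [Tree [Tree p] and p]]]
  [Fact [Atom [Atom [Tree [Tree n] and p]] and [Tree p]]]
  [Fact [Atom [Atom [Atom [Tree n]] and [Tree p]] and [Tree p]]]

4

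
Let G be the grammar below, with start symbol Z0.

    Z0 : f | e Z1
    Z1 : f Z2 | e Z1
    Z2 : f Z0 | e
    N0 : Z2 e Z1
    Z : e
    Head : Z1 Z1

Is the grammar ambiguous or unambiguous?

Unambiguous

Only Z0, Z1, Z2 are reachable from Z0; ignoring the rest: Restricted to the reachable nonterminals, every rule has the form A → t or A → t B, and no two rules for the same A share a first terminal. The grammar encodes a DFA — one run per string.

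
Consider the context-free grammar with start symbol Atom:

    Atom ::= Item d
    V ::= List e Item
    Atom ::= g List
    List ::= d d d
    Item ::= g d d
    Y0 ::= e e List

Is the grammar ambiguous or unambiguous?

Ambiguous

Witness: g d d d

Derivation 1: Atom ⇒ Item d ⇒ g d d d
Derivation 2: Atom ⇒ g List ⇒ g d d d

Two distinct leftmost derivations for the same string.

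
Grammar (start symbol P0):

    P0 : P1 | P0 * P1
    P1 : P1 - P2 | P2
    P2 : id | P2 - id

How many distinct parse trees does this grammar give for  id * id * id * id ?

Parse trees for id * id * id * id:
  [P0 [P0 [P0 [P0 [P1 [P2 id]]] * [P1 [P2 id]]] * [P1 [P2 id]]] * [P1 [P2 id]]]

1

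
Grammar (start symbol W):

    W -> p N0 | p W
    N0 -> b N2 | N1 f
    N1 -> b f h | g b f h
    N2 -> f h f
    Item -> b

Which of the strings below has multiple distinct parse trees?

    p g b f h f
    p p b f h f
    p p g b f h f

p p b f h f

p g b f h f: 1 tree
p p b f h f: 2 trees
p p g b f h f: 1 tree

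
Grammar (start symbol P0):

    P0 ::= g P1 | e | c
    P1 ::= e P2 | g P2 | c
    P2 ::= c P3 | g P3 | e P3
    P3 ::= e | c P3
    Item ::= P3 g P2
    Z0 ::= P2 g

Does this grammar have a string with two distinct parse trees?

Unambiguous

Only P0, P1, P2, P3 are reachable from P0; ignoring the rest: Each reachable nonterminal has at most one production per leading terminal, and all productions are right-linear; the derivation is determined token-by-token.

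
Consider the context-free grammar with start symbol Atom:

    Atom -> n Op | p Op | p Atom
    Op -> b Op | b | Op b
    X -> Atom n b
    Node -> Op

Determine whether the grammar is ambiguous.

Ambiguous

Witness: n b b

Derivation 1: Atom ⇒ n Op ⇒ n b Op ⇒ n b b
Derivation 2: Atom ⇒ n Op ⇒ n Op b ⇒ n b b

Two distinct leftmost derivations for the same string.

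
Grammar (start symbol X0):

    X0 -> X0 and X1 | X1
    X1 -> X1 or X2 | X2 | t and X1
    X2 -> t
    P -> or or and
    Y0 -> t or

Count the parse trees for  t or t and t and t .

Parse trees for t or t and t and t:
  [X0 [X0 [X1 [X1 [X2 t]] or [X2 t]]] and [X1 t and [X1 [X2 t]]]]
  [X0 [X0 [X0 [X1 [X1 [X2 t]] or [X2 t]]] and [X1 [X2 t]]] and [X1 [X2 t]]]

2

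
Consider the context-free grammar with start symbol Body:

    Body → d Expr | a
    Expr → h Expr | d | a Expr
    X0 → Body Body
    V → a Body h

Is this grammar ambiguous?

Unambiguous

Only Body, Expr are reachable from Body; ignoring the rest: Restricted to the reachable nonterminals, every rule has the form A → t or A → t B, and no two rules for the same A share a first terminal. The grammar encodes a DFA — one run per string.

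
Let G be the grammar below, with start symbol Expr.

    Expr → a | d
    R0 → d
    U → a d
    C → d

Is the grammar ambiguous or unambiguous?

Unambiguous

(R0, U, C are unreachable from Expr, so their rules don't affect L(Expr).) Each reachable nonterminal has at most one production per leading terminal, and all productions are right-linear; the derivation is determined token-by-token.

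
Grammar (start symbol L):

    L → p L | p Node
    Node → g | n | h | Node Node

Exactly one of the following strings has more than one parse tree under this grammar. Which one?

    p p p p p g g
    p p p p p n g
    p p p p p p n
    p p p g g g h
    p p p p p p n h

p p p p p g g: 1 tree
p p p p p n g: 1 tree
p p p p p p n: 1 tree
p p p g g g h: 5 trees
p p p p p p n h: 1 tree

p p p g g g h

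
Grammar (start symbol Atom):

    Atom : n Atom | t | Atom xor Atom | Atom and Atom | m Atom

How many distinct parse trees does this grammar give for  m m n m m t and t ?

Parse trees for m m n m m t and t:
  [Atom [Atom m [Atom m [Atom n [Atom m [Atom m [Atom t]]]]]] and [Atom t]]
  [Atom m [Atom [Atom m [Atom n [Atom m [Atom m [Atom t]]]]] and [Atom t]]]
  [Atom m [Atom m [Atom n [Atom [Atom m [Atom m [Atom t]]] and [Atom t]]]]]
  [Atom m [Atom m [Atom n [Atom m [Atom [Atom m [Atom t]] and [Atom t]]]]]]
  [Atom m [Atom m [Atom n [Atom m [Atom m [Atom [Atom t] and [Atom t]]]]]]]
  [Atom m [Atom m [Atom [Atom n [Atom m [Atom m [Atom t]]]] and [Atom t]]]]

6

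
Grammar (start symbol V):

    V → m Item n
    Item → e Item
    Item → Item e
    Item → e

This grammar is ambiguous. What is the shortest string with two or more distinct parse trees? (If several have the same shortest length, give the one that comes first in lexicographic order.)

length 3: no string has ≥2 trees
length 4: m e e n has 2 parse trees

Two derivations of m e e n:
  V ⇒ m Item n ⇒ m e Item n ⇒ m e e n
  V ⇒ m Item n ⇒ m Item e n ⇒ m e e n

m e e n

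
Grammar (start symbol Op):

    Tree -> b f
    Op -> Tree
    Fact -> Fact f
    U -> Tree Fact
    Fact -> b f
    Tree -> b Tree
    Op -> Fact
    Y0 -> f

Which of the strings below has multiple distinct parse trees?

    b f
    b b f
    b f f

b f

b f: 2 trees
b b f: 1 tree
b f f: 1 tree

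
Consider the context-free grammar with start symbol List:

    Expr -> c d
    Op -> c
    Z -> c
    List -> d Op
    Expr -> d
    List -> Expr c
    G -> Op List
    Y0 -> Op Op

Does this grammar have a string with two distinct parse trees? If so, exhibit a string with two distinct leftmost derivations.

Ambiguous

Witness: d c

Derivation 1: List ⇒ d Op ⇒ d c
Derivation 2: List ⇒ Expr c ⇒ d c

Two distinct leftmost derivations for the same string.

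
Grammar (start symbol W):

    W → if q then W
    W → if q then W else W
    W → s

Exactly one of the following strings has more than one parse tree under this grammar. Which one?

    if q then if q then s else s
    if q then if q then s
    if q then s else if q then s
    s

if q then if q then s else s

if q then if q then s else s: 2 trees
if q then if q then s: 1 tree
if q then s else if q then s: 1 tree
s: 1 tree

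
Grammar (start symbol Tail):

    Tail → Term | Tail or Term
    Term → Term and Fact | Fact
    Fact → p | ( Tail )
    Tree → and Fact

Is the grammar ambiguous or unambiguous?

(Tree is unreachable from Tail, so its rules don't affect L(Tail).) The grammar is stratified — Tail handles 'or' (left-recursive), Term handles 'and', Fact atoms. Each operator has a fixed associativity and precedence level, so every string has one parse.

Unambiguous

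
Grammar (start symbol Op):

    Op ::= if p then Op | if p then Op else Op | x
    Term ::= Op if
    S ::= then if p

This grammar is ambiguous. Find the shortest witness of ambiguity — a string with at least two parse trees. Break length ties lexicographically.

length 1: no string has ≥2 trees
length 4: no string has ≥2 trees
length 6: no string has ≥2 trees
length 7: no string has ≥2 trees
length 9: if p then if p then x else x has 2 parse trees

Two derivations of if p then if p then x else x:
  Op ⇒ if p then Op ⇒ if p then if p then Op else Op ⇒ if p then if p then x else Op ⇒ if p then if p then x else x
  Op ⇒ if p then Op else Op ⇒ if p then if p then Op else Op ⇒ if p then if p then x else Op ⇒ if p then if p then x else x

if p then if p then x else x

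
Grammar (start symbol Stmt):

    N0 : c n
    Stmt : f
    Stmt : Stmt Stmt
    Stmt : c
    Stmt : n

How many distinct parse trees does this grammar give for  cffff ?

Parse trees for cffff (showing first 6 of 14):
  [Stmt [Stmt c] [Stmt [Stmt f] [Stmt [Stmt f] [Stmt [Stmt f] [Stmt f]]]]]
  [Stmt [Stmt c] [Stmt [Stmt f] [Stmt [Stmt [Stmt f] [Stmt f]] [Stmt f]]]]
  [Stmt [Stmt c] [Stmt [Stmt [Stmt f] [Stmt f]] [Stmt [Stmt f] [Stmt f]]]]
  [Stmt [Stmt c] [Stmt [Stmt [Stmt f] [Stmt [Stmt f] [Stmt f]]] [Stmt f]]]
  [Stmt [Stmt c] [Stmt [Stmt [Stmt [Stmt f] [Stmt f]] [Stmt f]] [Stmt f]]]
  [Stmt [Stmt [Stmt c] [Stmt f]] [Stmt [Stmt f] [Stmt [Stmt f] [Stmt f]]]]

14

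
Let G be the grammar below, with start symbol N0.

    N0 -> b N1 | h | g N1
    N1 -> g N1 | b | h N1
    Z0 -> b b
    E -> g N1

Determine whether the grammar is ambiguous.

Only N0, N1 are reachable from N0; ignoring the rest: Restricted to the reachable nonterminals, every rule has the form A → t or A → t B, and no two rules for the same A share a first terminal. The grammar encodes a DFA — one run per string.

Unambiguous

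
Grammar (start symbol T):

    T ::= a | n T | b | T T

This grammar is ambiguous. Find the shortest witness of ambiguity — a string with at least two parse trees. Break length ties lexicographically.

length 1: no string has ≥2 trees
length 2: no string has ≥2 trees
length 3: a a a has 2 parse trees

Two derivations of a a a:
  T ⇒ T T ⇒ a T ⇒ a T T ⇒ a a T ⇒ a a a
  T ⇒ T T ⇒ T T T ⇒ a T T ⇒ a a T ⇒ a a a

a a a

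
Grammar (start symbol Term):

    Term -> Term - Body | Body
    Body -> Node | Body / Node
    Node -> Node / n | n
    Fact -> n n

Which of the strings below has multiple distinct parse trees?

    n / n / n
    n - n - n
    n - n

n / n / n: 4 trees
n - n - n: 1 tree
n - n: 1 tree

n / n / n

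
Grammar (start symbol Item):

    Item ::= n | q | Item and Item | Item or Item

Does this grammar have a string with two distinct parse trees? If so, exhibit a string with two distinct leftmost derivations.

Witness: n and n and n

Derivation 1: Item ⇒ Item and Item ⇒ n and Item ⇒ n and Item and Item ⇒ n and n and Item ⇒ n and n and n
Derivation 2: Item ⇒ Item and Item ⇒ Item and Item and Item ⇒ n and Item and Item ⇒ n and n and Item ⇒ n and n and n

Two distinct leftmost derivations for the same string.

Ambiguous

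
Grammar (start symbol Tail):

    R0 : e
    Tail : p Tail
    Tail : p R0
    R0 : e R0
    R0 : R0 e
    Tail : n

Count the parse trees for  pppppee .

Parse trees for pppppee:
  [Tail p [Tail p [Tail p [Tail p [Tail p [R0 e [R0 e]]]]]]]
  [Tail p [Tail p [Tail p [Tail p [Tail p [R0 [R0 e] e]]]]]]

2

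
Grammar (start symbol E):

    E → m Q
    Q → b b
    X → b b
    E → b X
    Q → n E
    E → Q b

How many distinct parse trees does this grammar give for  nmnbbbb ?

2

Parse trees for nmnbbbb:
  [E [Q n [E m [Q n [E b [X b b]]]]] b]
  [E [Q n [E m [Q n [E [Q b b] b]]]] b]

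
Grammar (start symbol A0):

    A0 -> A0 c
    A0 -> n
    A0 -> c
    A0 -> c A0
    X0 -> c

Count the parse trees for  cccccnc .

Parse trees for cccccnc:
  [A0 [A0 c [A0 c [A0 c [A0 c [A0 c [A0 n]]]]]] c]
  [A0 c [A0 [A0 c [A0 c [A0 c [A0 c [A0 n]]]]] c]]
  [A0 c [A0 c [A0 [A0 c [A0 c [A0 c [A0 n]]]] c]]]
  [A0 c [A0 c [A0 c [A0 [A0 c [A0 c [A0 n]]] c]]]]
  [A0 c [A0 c [A0 c [A0 c [A0 [A0 c [A0 n]] c]]]]]
  [A0 c [A0 c [A0 c [A0 c [A0 c [A0 [A0 n] c]]]]]]

6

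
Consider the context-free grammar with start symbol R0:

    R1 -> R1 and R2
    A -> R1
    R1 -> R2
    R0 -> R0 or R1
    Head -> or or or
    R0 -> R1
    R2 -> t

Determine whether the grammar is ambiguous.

Unambiguous

Only R0, R1, R2 are reachable from R0; ignoring the rest: This is a standard precedence ladder (R0 over R1 over R2), with each level left-recursive on its own operator ('or' at R0, 'and' at R1). That structure is LR(1), hence unambiguous.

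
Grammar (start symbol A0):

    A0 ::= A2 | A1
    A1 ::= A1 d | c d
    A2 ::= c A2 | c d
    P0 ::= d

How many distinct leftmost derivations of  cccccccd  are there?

1

Parse trees for cccccccd:
  [A0 [A2 c [A2 c [A2 c [A2 c [A2 c [A2 c [A2 c d]]]]]]]]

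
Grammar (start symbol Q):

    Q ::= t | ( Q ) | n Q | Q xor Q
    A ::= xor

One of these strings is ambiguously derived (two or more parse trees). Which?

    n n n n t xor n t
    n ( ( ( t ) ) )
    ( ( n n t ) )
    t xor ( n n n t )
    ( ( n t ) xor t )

n n n n t xor n t

n n n n t xor n t: 5 trees
n ( ( ( t ) ) ): 1 tree
( ( n n t ) ): 1 tree
t xor ( n n n t ): 1 tree
( ( n t ) xor t ): 1 tree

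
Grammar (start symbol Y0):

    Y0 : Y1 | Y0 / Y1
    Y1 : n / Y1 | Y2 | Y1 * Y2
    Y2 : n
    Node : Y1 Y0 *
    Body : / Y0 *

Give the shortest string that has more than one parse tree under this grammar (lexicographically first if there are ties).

length 1: no string has ≥2 trees
length 3: n / n has 2 parse trees

Two derivations of n / n:
  Y0 ⇒ Y1 ⇒ n / Y1 ⇒ n / Y2 ⇒ n / n
  Y0 ⇒ Y0 / Y1 ⇒ Y1 / Y1 ⇒ Y2 / Y1 ⇒ n / Y1 ⇒ n / Y2 ⇒ n / n

n / n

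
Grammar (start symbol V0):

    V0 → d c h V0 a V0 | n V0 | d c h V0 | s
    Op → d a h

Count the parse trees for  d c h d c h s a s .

Parse trees for d c h d c h s a s:
  [V0 d c h [V0 d c h [V0 s]] a [V0 s]]
  [V0 d c h [V0 d c h [V0 s] a [V0 s]]]

2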